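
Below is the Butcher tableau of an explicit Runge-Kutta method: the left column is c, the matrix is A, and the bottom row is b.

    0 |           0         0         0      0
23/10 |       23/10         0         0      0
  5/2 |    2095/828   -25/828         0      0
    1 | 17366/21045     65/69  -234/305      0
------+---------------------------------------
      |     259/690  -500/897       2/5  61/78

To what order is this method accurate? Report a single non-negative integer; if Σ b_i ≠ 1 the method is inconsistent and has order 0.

b = (259/690, -500/897, 2/5, 61/78)
c = (0, 23/10, 5/2, 1)
Ac = (0, 0, -5/72, 91/366)
Σ b_i: 259/690·1 + (-500/897)·1 + 2/5·1 + 61/78·1 = 1 ✓
b·c: (-500/897)·23/10 + 2/5·5/2 + 61/78·1 = 1/2 ✓
b·c²: (-500/897)·529/100 + 2/5·25/4 + 61/78·1 = 1/3 ✓
b·Ac: 2/5·(-5/72) + 61/78·91/366 = 1/6 ✓
b·c³: (-500/897)·12167/1000 + 2/5·125/8 + 61/78·1 = 1/4 ✓
b·(c∘Ac): 2/5·(-25/144) + 61/78·91/366 = 1/8 ✓
b·Ac²: 2/5·(-23/144) + 61/78·689/3660 = 1/12 ✓
b·A²c: 61/78·13/244 = 1/24 ✓; 4 stages ⇒ order 4.

4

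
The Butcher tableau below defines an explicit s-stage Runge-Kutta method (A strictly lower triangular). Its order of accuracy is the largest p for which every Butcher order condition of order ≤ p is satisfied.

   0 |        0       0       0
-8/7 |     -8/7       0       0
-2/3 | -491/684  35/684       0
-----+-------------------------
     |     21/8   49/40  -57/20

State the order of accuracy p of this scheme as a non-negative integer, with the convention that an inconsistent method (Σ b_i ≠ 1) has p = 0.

b = (21/8, 49/40, -57/20)
c = (0, -8/7, -2/3)
Ac = (0, 0, -10/171)
Σ b_i: 21/8·1 + 49/40·1 + (-57/20)·1 = 1 ✓
b·c: 49/40·(-8/7) + (-57/20)·(-2/3) = 1/2 ✓
b·c²: 49/40·64/49 + (-57/20)·4/9 = 1/3 ✓
b·Ac: (-57/20)·(-10/171) = 1/6 ✓; 3 stages ⇒ order 3.

3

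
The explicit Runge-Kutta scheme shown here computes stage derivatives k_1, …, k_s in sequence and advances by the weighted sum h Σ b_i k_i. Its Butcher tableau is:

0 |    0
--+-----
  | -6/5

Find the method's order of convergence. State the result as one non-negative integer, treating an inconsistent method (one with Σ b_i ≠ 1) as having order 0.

0

b = (-6/5)
c = (0)
Σ b_i: (-6/5)·1 = -6/5 ≠ 1 ⇒ order 0.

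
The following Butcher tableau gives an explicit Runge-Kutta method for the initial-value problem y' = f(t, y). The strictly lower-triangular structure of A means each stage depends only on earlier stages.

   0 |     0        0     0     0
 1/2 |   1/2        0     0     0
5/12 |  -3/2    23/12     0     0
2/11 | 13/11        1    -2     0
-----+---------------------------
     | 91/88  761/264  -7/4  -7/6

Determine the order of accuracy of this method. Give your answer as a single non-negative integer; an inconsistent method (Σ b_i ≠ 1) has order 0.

b = (91/88, 761/264, -7/4, -7/6)
c = (0, 1/2, 5/12, 2/11)
Ac = (0, 0, 23/24, -1/3)
Σ b_i: 91/88·1 + 761/264·1 + (-7/4)·1 + (-7/6)·1 = 1 ✓
b·c: 761/264·1/2 + (-7/4)·5/12 + (-7/6)·2/11 = 1/2 ✓
b·c²: 761/264·1/4 + (-7/4)·25/144 + (-7/6)·4/121 = 26363/69696 ≠ 1/3 ⇒ order 2.
b·Ac: (-7/4)·23/24 + (-7/6)·(-1/3) = -371/288 ≠ 1/6

2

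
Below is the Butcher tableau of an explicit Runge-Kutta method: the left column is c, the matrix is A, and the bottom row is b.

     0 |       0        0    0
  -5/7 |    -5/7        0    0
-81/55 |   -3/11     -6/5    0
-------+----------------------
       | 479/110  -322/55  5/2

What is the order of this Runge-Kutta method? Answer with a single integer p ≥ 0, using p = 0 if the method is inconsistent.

b = (479/110, -322/55, 5/2)
c = (0, -5/7, -81/55)
Ac = (0, 0, 6/7)
Σ b_i: 479/110·1 + (-322/55)·1 + 5/2·1 = 1 ✓
b·c: (-322/55)·(-5/7) + 5/2·(-81/55) = 1/2 ✓
b·c²: (-322/55)·25/49 + 5/2·6561/3025 = 20627/8470 ≠ 1/3 ⇒ order 2.
b·Ac: 5/2·6/7 = 15/7 ≠ 1/6

2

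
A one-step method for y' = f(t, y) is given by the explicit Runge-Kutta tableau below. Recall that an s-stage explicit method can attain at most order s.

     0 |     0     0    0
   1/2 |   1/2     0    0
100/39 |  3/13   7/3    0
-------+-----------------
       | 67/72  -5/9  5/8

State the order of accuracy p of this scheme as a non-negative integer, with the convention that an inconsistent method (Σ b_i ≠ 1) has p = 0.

1

b = (67/72, -5/9, 5/8)
c = (0, 1/2, 100/39)
Ac = (0, 0, 7/6)
Σ b_i: 67/72·1 + (-5/9)·1 + 5/8·1 = 1 ✓
b·c: (-5/9)·1/2 + 5/8·100/39 = 155/117 ≠ 1/2 ⇒ order 1.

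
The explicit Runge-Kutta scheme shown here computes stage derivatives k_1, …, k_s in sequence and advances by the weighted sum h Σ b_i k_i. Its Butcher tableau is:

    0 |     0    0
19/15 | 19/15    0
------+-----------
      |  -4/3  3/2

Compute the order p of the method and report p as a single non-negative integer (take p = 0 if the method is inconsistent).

0

b = (-4/3, 3/2)
c = (0, 19/15)
Σ b_i: (-4/3)·1 + 3/2·1 = 1/6 ≠ 1 ⇒ order 0.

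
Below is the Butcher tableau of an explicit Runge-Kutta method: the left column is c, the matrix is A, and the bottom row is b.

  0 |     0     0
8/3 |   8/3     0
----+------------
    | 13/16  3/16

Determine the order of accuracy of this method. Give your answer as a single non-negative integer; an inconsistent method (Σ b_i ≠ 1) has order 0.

2

b = (13/16, 3/16)
c = (0, 8/3)
Σ b_i: 13/16·1 + 3/16·1 = 1 ✓
b·c: 3/16·8/3 = 1/2 ✓; 2 stages ⇒ order 2.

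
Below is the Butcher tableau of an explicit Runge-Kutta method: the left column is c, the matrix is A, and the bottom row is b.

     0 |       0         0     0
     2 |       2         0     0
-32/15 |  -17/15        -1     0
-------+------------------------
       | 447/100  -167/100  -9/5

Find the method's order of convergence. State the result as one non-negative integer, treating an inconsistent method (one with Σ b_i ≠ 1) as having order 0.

b = (447/100, -167/100, -9/5)
c = (0, 2, -32/15)
Ac = (0, 0, -2)
Σ b_i: 447/100·1 + (-167/100)·1 + (-9/5)·1 = 1 ✓
b·c: (-167/100)·2 + (-9/5)·(-32/15) = 1/2 ✓
b·c²: (-167/100)·4 + (-9/5)·1024/225 = -1859/125 ≠ 1/3 ⇒ order 2.
b·Ac: (-9/5)·(-2) = 18/5 ≠ 1/6

2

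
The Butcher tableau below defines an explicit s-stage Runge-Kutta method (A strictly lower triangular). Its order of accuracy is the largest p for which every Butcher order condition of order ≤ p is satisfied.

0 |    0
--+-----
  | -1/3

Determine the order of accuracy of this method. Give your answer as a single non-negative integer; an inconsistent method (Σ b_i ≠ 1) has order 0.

0

b = (-1/3)
c = (0)
Σ b_i: (-1/3)·1 = -1/3 ≠ 1 ⇒ order 0.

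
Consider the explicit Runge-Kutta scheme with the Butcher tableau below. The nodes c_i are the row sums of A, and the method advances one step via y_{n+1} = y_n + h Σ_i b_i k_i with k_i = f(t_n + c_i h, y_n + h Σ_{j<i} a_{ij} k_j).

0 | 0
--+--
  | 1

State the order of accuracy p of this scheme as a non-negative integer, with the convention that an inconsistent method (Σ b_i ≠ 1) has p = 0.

1

b = (1)
c = (0)
Σ b_i: 1·1 = 1 ✓; 1 stage ⇒ order 1.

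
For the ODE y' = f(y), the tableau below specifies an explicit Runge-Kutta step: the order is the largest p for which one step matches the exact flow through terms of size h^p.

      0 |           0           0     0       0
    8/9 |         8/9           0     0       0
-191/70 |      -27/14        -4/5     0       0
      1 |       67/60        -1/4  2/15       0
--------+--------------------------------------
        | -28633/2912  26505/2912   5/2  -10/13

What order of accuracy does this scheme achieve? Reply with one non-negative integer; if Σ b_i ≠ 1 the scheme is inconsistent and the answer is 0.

2

b = (-28633/2912, 26505/2912, 5/2, -10/13)
c = (0, 8/9, -191/70, 1)
Ac = (0, 0, -32/45, -923/1575)
Σ b_i: (-28633/2912)·1 + 26505/2912·1 + 5/2·1 + (-10/13)·1 = 1 ✓
b·c: 26505/2912·8/9 + 5/2·(-191/70) + (-10/13)·1 = 1/2 ✓
b·c²: 26505/2912·64/81 + 5/2·36481/4900 + (-10/13)·1 = 5741077/229320 ≠ 1/3 ⇒ order 2.
b·Ac: 5/2·(-32/45) + (-10/13)·(-923/1575) = -418/315 ≠ 1/6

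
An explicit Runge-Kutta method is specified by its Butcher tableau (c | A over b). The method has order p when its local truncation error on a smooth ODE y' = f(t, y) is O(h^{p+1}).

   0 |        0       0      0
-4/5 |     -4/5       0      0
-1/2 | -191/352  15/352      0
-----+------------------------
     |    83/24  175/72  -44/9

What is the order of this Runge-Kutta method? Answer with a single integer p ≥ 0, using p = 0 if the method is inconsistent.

b = (83/24, 175/72, -44/9)
c = (0, -4/5, -1/2)
Ac = (0, 0, -3/88)
Σ b_i: 83/24·1 + 175/72·1 + (-44/9)·1 = 1 ✓
b·c: 175/72·(-4/5) + (-44/9)·(-1/2) = 1/2 ✓
b·c²: 175/72·16/25 + (-44/9)·1/4 = 1/3 ✓
b·Ac: (-44/9)·(-3/88) = 1/6 ✓; 3 stages ⇒ order 3.

3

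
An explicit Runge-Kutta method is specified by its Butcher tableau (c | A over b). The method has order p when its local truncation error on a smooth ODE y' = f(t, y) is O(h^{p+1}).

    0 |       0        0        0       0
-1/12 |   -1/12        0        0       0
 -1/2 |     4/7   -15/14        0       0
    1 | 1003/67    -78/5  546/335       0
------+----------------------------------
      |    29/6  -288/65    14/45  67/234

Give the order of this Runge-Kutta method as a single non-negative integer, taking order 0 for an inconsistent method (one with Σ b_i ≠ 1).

b = (29/6, -288/65, 14/45, 67/234)
c = (0, -1/12, -1/2, 1)
Ac = (0, 0, 5/56, 65/134)
Σ b_i: 29/6·1 + (-288/65)·1 + 14/45·1 + 67/234·1 = 1 ✓
b·c: (-288/65)·(-1/12) + 14/45·(-1/2) + 67/234·1 = 1/2 ✓
b·c²: (-288/65)·1/144 + 14/45·1/4 + 67/234·1 = 1/3 ✓
b·Ac: 14/45·5/56 + 67/234·65/134 = 1/6 ✓
b·c³: (-288/65)·(-1/1728) + 14/45·(-1/8) + 67/234·1 = 1/4 ✓
b·(c∘Ac): 14/45·(-5/112) + 67/234·65/134 = 1/8 ✓
b·Ac²: 14/45·(-5/672) + 67/234·481/1608 = 1/12 ✓
b·A²c: 67/234·39/268 = 1/24 ✓; 4 stages ⇒ order 4.

4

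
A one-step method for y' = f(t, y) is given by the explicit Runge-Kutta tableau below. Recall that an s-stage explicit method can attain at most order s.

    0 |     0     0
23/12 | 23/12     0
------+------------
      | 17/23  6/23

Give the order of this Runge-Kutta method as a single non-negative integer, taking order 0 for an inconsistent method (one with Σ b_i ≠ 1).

2

b = (17/23, 6/23)
c = (0, 23/12)
Σ b_i: 17/23·1 + 6/23·1 = 1 ✓
b·c: 6/23·23/12 = 1/2 ✓; 2 stages ⇒ order 2.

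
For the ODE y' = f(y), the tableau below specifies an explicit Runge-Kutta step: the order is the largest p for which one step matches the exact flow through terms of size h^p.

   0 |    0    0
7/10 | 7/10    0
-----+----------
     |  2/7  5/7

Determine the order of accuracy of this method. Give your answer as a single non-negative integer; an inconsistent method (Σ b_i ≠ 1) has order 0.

b = (2/7, 5/7)
c = (0, 7/10)
Σ b_i: 2/7·1 + 5/7·1 = 1 ✓
b·c: 5/7·7/10 = 1/2 ✓; 2 stages ⇒ order 2.

2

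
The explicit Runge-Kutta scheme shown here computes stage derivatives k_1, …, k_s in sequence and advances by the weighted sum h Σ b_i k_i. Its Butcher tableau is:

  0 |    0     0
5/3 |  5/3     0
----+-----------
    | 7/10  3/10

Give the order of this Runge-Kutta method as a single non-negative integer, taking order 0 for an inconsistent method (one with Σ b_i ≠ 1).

2

b = (7/10, 3/10)
c = (0, 5/3)
Σ b_i: 7/10·1 + 3/10·1 = 1 ✓
b·c: 3/10·5/3 = 1/2 ✓; 2 stages ⇒ order 2.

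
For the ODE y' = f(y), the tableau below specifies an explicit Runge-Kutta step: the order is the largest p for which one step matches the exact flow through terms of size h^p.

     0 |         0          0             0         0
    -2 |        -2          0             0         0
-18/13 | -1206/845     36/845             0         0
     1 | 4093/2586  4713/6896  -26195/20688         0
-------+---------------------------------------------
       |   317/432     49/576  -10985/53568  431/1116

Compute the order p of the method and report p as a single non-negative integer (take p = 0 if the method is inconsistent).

4

b = (317/432, 49/576, -10985/53568, 431/1116)
c = (0, -2, -18/13, 1)
Ac = (0, 0, -72/845, 333/862)
Σ b_i: 317/432·1 + 49/576·1 + (-10985/53568)·1 + 431/1116·1 = 1 ✓
b·c: 49/576·(-2) + (-10985/53568)·(-18/13) + 431/1116·1 = 1/2 ✓
b·c²: 49/576·4 + (-10985/53568)·324/169 + 431/1116·1 = 1/3 ✓
b·Ac: (-10985/53568)·(-72/845) + 431/1116·333/862 = 1/6 ✓
b·c³: 49/576·(-8) + (-10985/53568)·(-5832/2197) + 431/1116·1 = 1/4 ✓
b·(c∘Ac): (-10985/53568)·1296/10985 + 431/1116·333/862 = 1/8 ✓
b·Ac²: (-10985/53568)·144/845 + 431/1116·132/431 = 1/12 ✓
b·A²c: 431/1116·93/862 = 1/24 ✓; 4 stages ⇒ order 4.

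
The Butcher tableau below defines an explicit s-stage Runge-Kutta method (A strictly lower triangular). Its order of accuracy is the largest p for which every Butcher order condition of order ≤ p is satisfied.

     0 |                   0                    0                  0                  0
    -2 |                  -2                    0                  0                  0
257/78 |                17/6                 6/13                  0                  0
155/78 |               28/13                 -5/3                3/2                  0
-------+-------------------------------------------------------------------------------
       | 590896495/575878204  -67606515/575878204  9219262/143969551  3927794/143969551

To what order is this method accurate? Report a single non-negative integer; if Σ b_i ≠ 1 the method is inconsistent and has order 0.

b = (590896495/575878204, -67606515/575878204, 9219262/143969551, 3927794/143969551)
c = (0, -2, 257/78, 155/78)
Ac = (0, 0, -12/13, 1291/156)
Σ b_i: 590896495/575878204·1 + (-67606515/575878204)·1 + 9219262/143969551·1 + 3927794/143969551·1 = 1 ✓
b·c: (-67606515/575878204)·(-2) + 9219262/143969551·257/78 + 3927794/143969551·155/78 = 1/2 ✓
b·c²: (-67606515/575878204)·4 + 9219262/143969551·66049/6084 + 3927794/143969551·24025/6084 = 1/3 ✓
b·Ac: 9219262/143969551·(-12/13) + 3927794/143969551·1291/156 = 1/6 ✓
b·c³: (-67606515/575878204)·(-8) + 9219262/143969551·16974593/474552 + 3927794/143969551·3723875/474552 = 502746683557/145985124714 ≠ 1/4 ⇒ order 3.
b·(c∘Ac): 9219262/143969551·(-514/169) + 3927794/143969551·200105/12168 = 1315931273/5182903836 ≠ 1/8
b·Ac²: 9219262/143969551·24/13 + 3927794/143969551·13003/1352 = 2849399359/7486416652 ≠ 1/12
b·A²c: 3927794/143969551·(-18/13) = -5438484/143969551 ≠ 1/24

3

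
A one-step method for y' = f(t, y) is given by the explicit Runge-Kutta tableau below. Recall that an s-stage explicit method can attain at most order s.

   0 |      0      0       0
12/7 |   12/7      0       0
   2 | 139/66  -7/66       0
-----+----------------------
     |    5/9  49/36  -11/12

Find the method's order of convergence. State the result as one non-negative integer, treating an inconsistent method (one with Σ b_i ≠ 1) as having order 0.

3

b = (5/9, 49/36, -11/12)
c = (0, 12/7, 2)
Ac = (0, 0, -2/11)
Σ b_i: 5/9·1 + 49/36·1 + (-11/12)·1 = 1 ✓
b·c: 49/36·12/7 + (-11/12)·2 = 1/2 ✓
b·c²: 49/36·144/49 + (-11/12)·4 = 1/3 ✓
b·Ac: (-11/12)·(-2/11) = 1/6 ✓; 3 stages ⇒ order 3.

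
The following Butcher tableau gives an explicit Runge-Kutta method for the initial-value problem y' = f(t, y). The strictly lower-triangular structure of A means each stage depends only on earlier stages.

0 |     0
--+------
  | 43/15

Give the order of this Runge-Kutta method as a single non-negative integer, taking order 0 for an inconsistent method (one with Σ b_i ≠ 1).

0

b = (43/15)
c = (0)
Σ b_i: 43/15·1 = 43/15 ≠ 1 ⇒ order 0.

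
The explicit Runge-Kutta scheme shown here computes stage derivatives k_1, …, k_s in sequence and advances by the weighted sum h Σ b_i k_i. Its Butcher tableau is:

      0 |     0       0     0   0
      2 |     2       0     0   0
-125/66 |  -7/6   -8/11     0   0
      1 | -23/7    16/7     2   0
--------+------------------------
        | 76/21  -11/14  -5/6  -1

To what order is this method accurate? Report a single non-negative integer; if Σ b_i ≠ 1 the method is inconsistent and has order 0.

1

b = (76/21, -11/14, -5/6, -1)
c = (0, 2, -125/66, 1)
Ac = (0, 0, -16/11, 181/231)
Σ b_i: 76/21·1 + (-11/14)·1 + (-5/6)·1 + (-1)·1 = 1 ✓
b·c: (-11/14)·2 + (-5/6)·(-125/66) + (-1)·1 = -2753/2772 ≠ 1/2 ⇒ order 1.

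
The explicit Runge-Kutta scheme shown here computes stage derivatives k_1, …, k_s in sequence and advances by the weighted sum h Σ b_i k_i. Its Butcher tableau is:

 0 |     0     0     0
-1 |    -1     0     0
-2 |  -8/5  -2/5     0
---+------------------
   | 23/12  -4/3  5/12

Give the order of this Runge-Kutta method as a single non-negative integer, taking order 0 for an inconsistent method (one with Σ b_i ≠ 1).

3

b = (23/12, -4/3, 5/12)
c = (0, -1, -2)
Ac = (0, 0, 2/5)
Σ b_i: 23/12·1 + (-4/3)·1 + 5/12·1 = 1 ✓
b·c: (-4/3)·(-1) + 5/12·(-2) = 1/2 ✓
b·c²: (-4/3)·1 + 5/12·4 = 1/3 ✓
b·Ac: 5/12·2/5 = 1/6 ✓; 3 stages ⇒ order 3.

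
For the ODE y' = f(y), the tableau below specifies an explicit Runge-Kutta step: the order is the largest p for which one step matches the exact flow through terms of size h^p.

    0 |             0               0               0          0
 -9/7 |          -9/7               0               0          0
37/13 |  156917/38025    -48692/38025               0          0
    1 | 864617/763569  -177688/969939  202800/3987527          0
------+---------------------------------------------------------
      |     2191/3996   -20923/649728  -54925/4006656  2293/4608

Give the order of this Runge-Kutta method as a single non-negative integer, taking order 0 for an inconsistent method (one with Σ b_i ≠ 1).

b = (2191/3996, -20923/649728, -54925/4006656, 2293/4608)
c = (0, -9/7, 37/13, 1)
Ac = (0, 0, 6956/4225, 872/2293)
Σ b_i: 2191/3996·1 + (-20923/649728)·1 + (-54925/4006656)·1 + 2293/4608·1 = 1 ✓
b·c: (-20923/649728)·(-9/7) + (-54925/4006656)·37/13 + 2293/4608·1 = 1/2 ✓
b·c²: (-20923/649728)·81/49 + (-54925/4006656)·1369/169 + 2293/4608·1 = 1/3 ✓
b·Ac: (-54925/4006656)·6956/4225 + 2293/4608·872/2293 = 1/6 ✓
b·c³: (-20923/649728)·(-729/343) + (-54925/4006656)·50653/2197 + 2293/4608·1 = 1/4 ✓
b·(c∘Ac): (-54925/4006656)·257372/54925 + 2293/4608·872/2293 = 1/8 ✓
b·Ac²: (-54925/4006656)·(-62604/29575) + 2293/4608·1752/16051 = 1/12 ✓
b·A²c: 2293/4608·192/2293 = 1/24 ✓; 4 stages ⇒ order 4.

4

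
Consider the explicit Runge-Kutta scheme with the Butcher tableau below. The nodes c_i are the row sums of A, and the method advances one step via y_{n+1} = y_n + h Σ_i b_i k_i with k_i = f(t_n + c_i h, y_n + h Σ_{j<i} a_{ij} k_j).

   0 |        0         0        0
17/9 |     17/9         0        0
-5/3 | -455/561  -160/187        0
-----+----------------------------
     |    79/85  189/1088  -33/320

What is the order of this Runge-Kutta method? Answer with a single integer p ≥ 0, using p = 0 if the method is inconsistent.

b = (79/85, 189/1088, -33/320)
c = (0, 17/9, -5/3)
Ac = (0, 0, -160/99)
Σ b_i: 79/85·1 + 189/1088·1 + (-33/320)·1 = 1 ✓
b·c: 189/1088·17/9 + (-33/320)·(-5/3) = 1/2 ✓
b·c²: 189/1088·289/81 + (-33/320)·25/9 = 1/3 ✓
b·Ac: (-33/320)·(-160/99) = 1/6 ✓; 3 stages ⇒ order 3.

3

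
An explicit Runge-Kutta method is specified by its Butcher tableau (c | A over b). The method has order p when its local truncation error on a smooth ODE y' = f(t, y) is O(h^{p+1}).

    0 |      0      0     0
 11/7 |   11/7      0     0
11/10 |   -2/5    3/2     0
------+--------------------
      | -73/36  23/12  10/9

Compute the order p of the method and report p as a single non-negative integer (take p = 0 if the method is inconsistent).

1

b = (-73/36, 23/12, 10/9)
c = (0, 11/7, 11/10)
Ac = (0, 0, 33/14)
Σ b_i: (-73/36)·1 + 23/12·1 + 10/9·1 = 1 ✓
b·c: 23/12·11/7 + 10/9·11/10 = 1067/252 ≠ 1/2 ⇒ order 1.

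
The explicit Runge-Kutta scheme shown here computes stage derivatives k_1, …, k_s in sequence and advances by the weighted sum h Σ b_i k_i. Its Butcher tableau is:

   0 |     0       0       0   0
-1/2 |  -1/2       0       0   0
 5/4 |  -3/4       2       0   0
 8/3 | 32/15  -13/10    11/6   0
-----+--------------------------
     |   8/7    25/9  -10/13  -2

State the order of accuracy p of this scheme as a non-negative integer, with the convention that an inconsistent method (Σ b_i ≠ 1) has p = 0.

0

b = (8/7, 25/9, -10/13, -2)
c = (0, -1/2, 5/4, 8/3)
Ac = (0, 0, -1, 353/120)
Σ b_i: 8/7·1 + 25/9·1 + (-10/13)·1 + (-2)·1 = 943/819 ≠ 1 ⇒ order 0.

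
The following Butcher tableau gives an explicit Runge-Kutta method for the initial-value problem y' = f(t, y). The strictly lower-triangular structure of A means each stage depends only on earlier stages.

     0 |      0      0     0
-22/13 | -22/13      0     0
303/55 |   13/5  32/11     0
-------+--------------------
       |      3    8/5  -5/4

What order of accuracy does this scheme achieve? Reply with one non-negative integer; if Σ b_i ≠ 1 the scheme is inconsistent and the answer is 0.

b = (3, 8/5, -5/4)
c = (0, -22/13, 303/55)
Ac = (0, 0, -64/13)
Σ b_i: 3·1 + 8/5·1 + (-5/4)·1 = 67/20 ≠ 1 ⇒ order 0.

0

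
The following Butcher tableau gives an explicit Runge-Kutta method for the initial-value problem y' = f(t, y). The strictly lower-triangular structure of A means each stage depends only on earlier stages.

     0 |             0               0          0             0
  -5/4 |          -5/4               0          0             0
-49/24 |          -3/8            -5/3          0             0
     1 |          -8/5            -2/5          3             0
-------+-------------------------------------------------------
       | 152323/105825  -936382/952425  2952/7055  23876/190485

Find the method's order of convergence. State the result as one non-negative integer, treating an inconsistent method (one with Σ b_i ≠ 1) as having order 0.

3

b = (152323/105825, -936382/952425, 2952/7055, 23876/190485)
c = (0, -5/4, -49/24, 1)
Ac = (0, 0, 25/12, -45/8)
Σ b_i: 152323/105825·1 + (-936382/952425)·1 + 2952/7055·1 + 23876/190485·1 = 1 ✓
b·c: (-936382/952425)·(-5/4) + 2952/7055·(-49/24) + 23876/190485·1 = 1/2 ✓
b·c²: (-936382/952425)·25/16 + 2952/7055·2401/576 + 23876/190485·1 = 1/3 ✓
b·Ac: 2952/7055·25/12 + 23876/190485·(-45/8) = 1/6 ✓
b·c³: (-936382/952425)·(-125/64) + 2952/7055·(-117649/13824) + 23876/190485·1 = -2052763/1354560 ≠ 1/4 ⇒ order 3.
b·(c∘Ac): 2952/7055·(-1225/288) + 23876/190485·(-45/8) = -42073/16932 ≠ 1/8
b·Ac²: 2952/7055·(-125/48) + 23876/190485·2281/192 = 3652289/9143280 ≠ 1/12
b·A²c: 23876/190485·25/4 = 29845/38097 ≠ 1/24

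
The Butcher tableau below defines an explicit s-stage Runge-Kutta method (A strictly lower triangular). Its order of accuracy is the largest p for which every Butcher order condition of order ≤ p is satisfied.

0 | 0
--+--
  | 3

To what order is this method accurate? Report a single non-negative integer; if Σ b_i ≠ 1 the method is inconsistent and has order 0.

b = (3)
c = (0)
Σ b_i: 3·1 = 3 ≠ 1 ⇒ order 0.

0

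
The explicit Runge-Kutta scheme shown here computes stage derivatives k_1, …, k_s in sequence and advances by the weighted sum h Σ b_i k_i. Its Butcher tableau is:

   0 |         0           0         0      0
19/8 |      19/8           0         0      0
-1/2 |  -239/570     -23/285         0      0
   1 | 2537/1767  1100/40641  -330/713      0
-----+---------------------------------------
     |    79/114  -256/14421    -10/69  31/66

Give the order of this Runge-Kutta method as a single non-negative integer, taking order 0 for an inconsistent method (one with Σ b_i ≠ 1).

4

b = (79/114, -256/14421, -10/69, 31/66)
c = (0, 19/8, -1/2, 1)
Ac = (0, 0, -23/120, 55/186)
Σ b_i: 79/114·1 + (-256/14421)·1 + (-10/69)·1 + 31/66·1 = 1 ✓
b·c: (-256/14421)·19/8 + (-10/69)·(-1/2) + 31/66·1 = 1/2 ✓
b·c²: (-256/14421)·361/64 + (-10/69)·1/4 + 31/66·1 = 1/3 ✓
b·Ac: (-10/69)·(-23/120) + 31/66·55/186 = 1/6 ✓
b·c³: (-256/14421)·6859/512 + (-10/69)·(-1/8) + 31/66·1 = 1/4 ✓
b·(c∘Ac): (-10/69)·23/240 + 31/66·55/186 = 1/8 ✓
b·Ac²: (-10/69)·(-437/960) + 31/66·55/1488 = 1/12 ✓
b·A²c: 31/66·11/124 = 1/24 ✓; 4 stages ⇒ order 4.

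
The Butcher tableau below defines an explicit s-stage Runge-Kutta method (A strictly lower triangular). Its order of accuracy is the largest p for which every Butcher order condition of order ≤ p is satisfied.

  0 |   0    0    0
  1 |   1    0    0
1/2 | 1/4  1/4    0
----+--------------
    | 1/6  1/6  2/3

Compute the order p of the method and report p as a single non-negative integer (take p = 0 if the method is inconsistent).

3

b = (1/6, 1/6, 2/3)
c = (0, 1, 1/2)
Ac = (0, 0, 1/4)
Σ b_i: 1/6·1 + 1/6·1 + 2/3·1 = 1 ✓
b·c: 1/6·1 + 2/3·1/2 = 1/2 ✓
b·c²: 1/6·1 + 2/3·1/4 = 1/3 ✓
b·Ac: 2/3·1/4 = 1/6 ✓; 3 stages ⇒ order 3.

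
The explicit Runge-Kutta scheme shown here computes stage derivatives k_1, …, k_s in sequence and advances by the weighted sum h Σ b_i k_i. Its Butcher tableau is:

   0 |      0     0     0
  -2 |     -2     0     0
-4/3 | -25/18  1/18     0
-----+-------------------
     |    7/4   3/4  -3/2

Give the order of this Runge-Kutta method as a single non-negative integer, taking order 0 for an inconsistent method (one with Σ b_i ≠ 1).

b = (7/4, 3/4, -3/2)
c = (0, -2, -4/3)
Ac = (0, 0, -1/9)
Σ b_i: 7/4·1 + 3/4·1 + (-3/2)·1 = 1 ✓
b·c: 3/4·(-2) + (-3/2)·(-4/3) = 1/2 ✓
b·c²: 3/4·4 + (-3/2)·16/9 = 1/3 ✓
b·Ac: (-3/2)·(-1/9) = 1/6 ✓; 3 stages ⇒ order 3.

3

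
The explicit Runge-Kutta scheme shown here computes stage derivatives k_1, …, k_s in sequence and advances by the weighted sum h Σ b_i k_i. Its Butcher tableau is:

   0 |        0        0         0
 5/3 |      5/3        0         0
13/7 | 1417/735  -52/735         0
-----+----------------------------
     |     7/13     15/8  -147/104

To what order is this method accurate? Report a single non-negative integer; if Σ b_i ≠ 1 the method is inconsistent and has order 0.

3

b = (7/13, 15/8, -147/104)
c = (0, 5/3, 13/7)
Ac = (0, 0, -52/441)
Σ b_i: 7/13·1 + 15/8·1 + (-147/104)·1 = 1 ✓
b·c: 15/8·5/3 + (-147/104)·13/7 = 1/2 ✓
b·c²: 15/8·25/9 + (-147/104)·169/49 = 1/3 ✓
b·Ac: (-147/104)·(-52/441) = 1/6 ✓; 3 stages ⇒ order 3.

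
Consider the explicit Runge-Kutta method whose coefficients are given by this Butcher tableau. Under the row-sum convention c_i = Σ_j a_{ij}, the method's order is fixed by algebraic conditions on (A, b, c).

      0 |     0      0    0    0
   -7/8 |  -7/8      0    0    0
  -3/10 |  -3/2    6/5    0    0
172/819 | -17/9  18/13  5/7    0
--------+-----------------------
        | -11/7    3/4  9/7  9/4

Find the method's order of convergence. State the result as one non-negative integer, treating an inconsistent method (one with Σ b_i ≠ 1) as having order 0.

0

b = (-11/7, 3/4, 9/7, 9/4)
c = (0, -7/8, -3/10, 172/819)
Ac = (0, 0, -21/20, -519/364)
Σ b_i: (-11/7)·1 + 3/4·1 + 9/7·1 + 9/4·1 = 19/7 ≠ 1 ⇒ order 0.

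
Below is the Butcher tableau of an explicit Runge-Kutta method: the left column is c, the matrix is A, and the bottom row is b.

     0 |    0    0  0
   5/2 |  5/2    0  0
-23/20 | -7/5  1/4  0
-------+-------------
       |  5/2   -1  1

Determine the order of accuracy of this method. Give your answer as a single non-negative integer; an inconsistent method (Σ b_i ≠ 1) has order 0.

b = (5/2, -1, 1)
c = (0, 5/2, -23/20)
Ac = (0, 0, 5/8)
Σ b_i: 5/2·1 + (-1)·1 + 1·1 = 5/2 ≠ 1 ⇒ order 0.

0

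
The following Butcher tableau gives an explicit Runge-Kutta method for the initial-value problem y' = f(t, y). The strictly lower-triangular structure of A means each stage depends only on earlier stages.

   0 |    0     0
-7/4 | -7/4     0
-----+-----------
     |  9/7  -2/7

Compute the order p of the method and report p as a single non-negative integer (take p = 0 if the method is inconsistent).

2

b = (9/7, -2/7)
c = (0, -7/4)
Σ b_i: 9/7·1 + (-2/7)·1 = 1 ✓
b·c: (-2/7)·(-7/4) = 1/2 ✓; 2 stages ⇒ order 2.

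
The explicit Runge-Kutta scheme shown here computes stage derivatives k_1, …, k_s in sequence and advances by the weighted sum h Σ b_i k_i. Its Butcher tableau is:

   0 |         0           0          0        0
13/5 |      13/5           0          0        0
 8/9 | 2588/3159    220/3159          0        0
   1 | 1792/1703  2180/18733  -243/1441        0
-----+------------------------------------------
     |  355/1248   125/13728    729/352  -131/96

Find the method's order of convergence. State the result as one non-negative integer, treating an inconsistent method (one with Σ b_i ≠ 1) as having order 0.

b = (355/1248, 125/13728, 729/352, -131/96)
c = (0, 13/5, 8/9, 1)
Ac = (0, 0, 44/243, 20/131)
Σ b_i: 355/1248·1 + 125/13728·1 + 729/352·1 + (-131/96)·1 = 1 ✓
b·c: 125/13728·13/5 + 729/352·8/9 + (-131/96)·1 = 1/2 ✓
b·c²: 125/13728·169/25 + 729/352·64/81 + (-131/96)·1 = 1/3 ✓
b·Ac: 729/352·44/243 + (-131/96)·20/131 = 1/6 ✓
b·c³: 125/13728·2197/125 + 729/352·512/729 + (-131/96)·1 = 1/4 ✓
b·(c∘Ac): 729/352·352/2187 + (-131/96)·20/131 = 1/8 ✓
b·Ac²: 729/352·572/1215 + (-131/96)·428/655 = 1/12 ✓
b·A²c: (-131/96)·(-4/131) = 1/24 ✓; 4 stages ⇒ order 4.

4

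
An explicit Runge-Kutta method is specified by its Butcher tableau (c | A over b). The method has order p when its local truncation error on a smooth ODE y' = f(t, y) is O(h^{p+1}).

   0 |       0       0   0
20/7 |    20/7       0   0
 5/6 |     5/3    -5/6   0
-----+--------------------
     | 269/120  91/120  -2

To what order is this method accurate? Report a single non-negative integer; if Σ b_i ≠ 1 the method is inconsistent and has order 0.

2

b = (269/120, 91/120, -2)
c = (0, 20/7, 5/6)
Ac = (0, 0, -50/21)
Σ b_i: 269/120·1 + 91/120·1 + (-2)·1 = 1 ✓
b·c: 91/120·20/7 + (-2)·5/6 = 1/2 ✓
b·c²: 91/120·400/49 + (-2)·25/36 = 605/126 ≠ 1/3 ⇒ order 2.
b·Ac: (-2)·(-50/21) = 100/21 ≠ 1/6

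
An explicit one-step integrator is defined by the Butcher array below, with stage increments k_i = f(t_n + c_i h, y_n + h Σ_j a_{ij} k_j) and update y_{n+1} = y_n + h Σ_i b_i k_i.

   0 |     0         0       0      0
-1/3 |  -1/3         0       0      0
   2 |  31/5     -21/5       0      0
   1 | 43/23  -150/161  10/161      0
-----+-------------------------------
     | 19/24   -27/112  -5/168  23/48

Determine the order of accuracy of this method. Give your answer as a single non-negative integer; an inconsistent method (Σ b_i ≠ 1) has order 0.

b = (19/24, -27/112, -5/168, 23/48)
c = (0, -1/3, 2, 1)
Ac = (0, 0, 7/5, 10/23)
Σ b_i: 19/24·1 + (-27/112)·1 + (-5/168)·1 + 23/48·1 = 1 ✓
b·c: (-27/112)·(-1/3) + (-5/168)·2 + 23/48·1 = 1/2 ✓
b·c²: (-27/112)·1/9 + (-5/168)·4 + 23/48·1 = 1/3 ✓
b·Ac: (-5/168)·7/5 + 23/48·10/23 = 1/6 ✓
b·c³: (-27/112)·(-1/27) + (-5/168)·8 + 23/48·1 = 1/4 ✓
b·(c∘Ac): (-5/168)·14/5 + 23/48·10/23 = 1/8 ✓
b·Ac²: (-5/168)·(-7/15) + 23/48·10/69 = 1/12 ✓
b·A²c: 23/48·2/23 = 1/24 ✓; 4 stages ⇒ order 4.

4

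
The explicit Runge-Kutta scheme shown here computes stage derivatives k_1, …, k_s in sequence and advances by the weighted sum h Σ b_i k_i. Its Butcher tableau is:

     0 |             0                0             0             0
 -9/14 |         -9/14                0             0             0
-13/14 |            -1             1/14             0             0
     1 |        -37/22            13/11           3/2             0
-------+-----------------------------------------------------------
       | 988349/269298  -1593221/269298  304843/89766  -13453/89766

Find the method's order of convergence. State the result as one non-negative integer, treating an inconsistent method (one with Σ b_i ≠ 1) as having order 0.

b = (988349/269298, -1593221/269298, 304843/89766, -13453/89766)
c = (0, -9/14, -13/14, 1)
Ac = (0, 0, -9/196, -663/308)
Σ b_i: 988349/269298·1 + (-1593221/269298)·1 + 304843/89766·1 + (-13453/89766)·1 = 1 ✓
b·c: (-1593221/269298)·(-9/14) + 304843/89766·(-13/14) + (-13453/89766)·1 = 1/2 ✓
b·c²: (-1593221/269298)·81/196 + 304843/89766·169/196 + (-13453/89766)·1 = 1/3 ✓
b·Ac: 304843/89766·(-9/196) + (-13453/89766)·(-663/308) = 1/6 ✓
b·c³: (-1593221/269298)·(-729/2744) + 304843/89766·(-2197/2744) + (-13453/89766)·1 = -950900/733089 ≠ 1/4 ⇒ order 3.
b·(c∘Ac): 304843/89766·117/2744 + (-13453/89766)·(-663/308) = 5482373/11729424 ≠ 1/8
b·Ac²: 304843/89766·81/2744 + (-13453/89766)·7683/4312 = -244535/1466178 ≠ 1/12
b·A²c: (-13453/89766)·(-27/392) = 40359/3909808 ≠ 1/24

3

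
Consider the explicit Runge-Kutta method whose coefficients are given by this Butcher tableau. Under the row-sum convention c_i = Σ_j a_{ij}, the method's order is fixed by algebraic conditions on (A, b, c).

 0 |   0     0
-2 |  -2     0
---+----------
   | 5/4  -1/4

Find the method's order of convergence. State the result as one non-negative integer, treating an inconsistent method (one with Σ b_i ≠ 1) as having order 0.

b = (5/4, -1/4)
c = (0, -2)
Σ b_i: 5/4·1 + (-1/4)·1 = 1 ✓
b·c: (-1/4)·(-2) = 1/2 ✓; 2 stages ⇒ order 2.

2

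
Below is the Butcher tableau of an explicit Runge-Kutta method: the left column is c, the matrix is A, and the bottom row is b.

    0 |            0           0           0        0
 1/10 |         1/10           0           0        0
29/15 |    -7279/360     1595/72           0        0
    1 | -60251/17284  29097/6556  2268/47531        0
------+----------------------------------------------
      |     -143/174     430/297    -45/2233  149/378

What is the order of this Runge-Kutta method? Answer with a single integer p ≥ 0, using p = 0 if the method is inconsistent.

b = (-143/174, 430/297, -45/2233, 149/378)
c = (0, 1/10, 29/15, 1)
Ac = (0, 0, 319/144, 639/1192)
Σ b_i: (-143/174)·1 + 430/297·1 + (-45/2233)·1 + 149/378·1 = 1 ✓
b·c: 430/297·1/10 + (-45/2233)·29/15 + 149/378·1 = 1/2 ✓
b·c²: 430/297·1/100 + (-45/2233)·841/225 + 149/378·1 = 1/3 ✓
b·Ac: (-45/2233)·319/144 + 149/378·639/1192 = 1/6 ✓
b·c³: 430/297·1/1000 + (-45/2233)·24389/3375 + 149/378·1 = 1/4 ✓
b·(c∘Ac): (-45/2233)·9251/2160 + 149/378·639/1192 = 1/8 ✓
b·Ac²: (-45/2233)·319/1440 + 149/378·531/2384 = 1/12 ✓
b·A²c: 149/378·63/596 = 1/24 ✓; 4 stages ⇒ order 4.

4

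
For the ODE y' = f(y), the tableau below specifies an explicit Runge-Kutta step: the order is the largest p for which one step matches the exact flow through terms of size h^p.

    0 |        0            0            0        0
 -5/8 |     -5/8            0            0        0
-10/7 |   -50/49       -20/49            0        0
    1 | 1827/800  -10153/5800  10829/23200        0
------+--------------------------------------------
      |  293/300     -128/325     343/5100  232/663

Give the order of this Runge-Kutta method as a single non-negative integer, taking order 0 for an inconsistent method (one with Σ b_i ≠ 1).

b = (293/300, -128/325, 343/5100, 232/663)
c = (0, -5/8, -10/7, 1)
Ac = (0, 0, 25/98, 793/1856)
Σ b_i: 293/300·1 + (-128/325)·1 + 343/5100·1 + 232/663·1 = 1 ✓
b·c: (-128/325)·(-5/8) + 343/5100·(-10/7) + 232/663·1 = 1/2 ✓
b·c²: (-128/325)·25/64 + 343/5100·100/49 + 232/663·1 = 1/3 ✓
b·Ac: 343/5100·25/98 + 232/663·793/1856 = 1/6 ✓
b·c³: (-128/325)·(-125/512) + 343/5100·(-1000/343) + 232/663·1 = 1/4 ✓
b·(c∘Ac): 343/5100·(-125/343) + 232/663·793/1856 = 1/8 ✓
b·Ac²: 343/5100·(-125/784) + 232/663·3991/14848 = 1/12 ✓
b·A²c: 232/663·221/1856 = 1/24 ✓; 4 stages ⇒ order 4.

4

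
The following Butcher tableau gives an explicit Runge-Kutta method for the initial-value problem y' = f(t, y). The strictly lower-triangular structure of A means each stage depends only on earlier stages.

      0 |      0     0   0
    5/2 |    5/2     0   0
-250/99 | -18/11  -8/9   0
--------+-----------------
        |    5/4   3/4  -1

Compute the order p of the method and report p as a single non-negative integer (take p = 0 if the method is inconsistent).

1

b = (5/4, 3/4, -1)
c = (0, 5/2, -250/99)
Ac = (0, 0, -20/9)
Σ b_i: 5/4·1 + 3/4·1 + (-1)·1 = 1 ✓
b·c: 3/4·5/2 + (-1)·(-250/99) = 3485/792 ≠ 1/2 ⇒ order 1.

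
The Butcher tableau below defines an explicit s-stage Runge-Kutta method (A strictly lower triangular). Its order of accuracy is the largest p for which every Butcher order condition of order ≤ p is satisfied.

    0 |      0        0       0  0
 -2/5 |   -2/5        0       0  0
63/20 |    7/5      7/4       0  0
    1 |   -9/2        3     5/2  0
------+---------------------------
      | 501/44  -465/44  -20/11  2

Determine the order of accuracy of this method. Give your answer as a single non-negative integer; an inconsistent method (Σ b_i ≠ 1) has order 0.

b = (501/44, -465/44, -20/11, 2)
c = (0, -2/5, 63/20, 1)
Ac = (0, 0, -7/10, 267/40)
Σ b_i: 501/44·1 + (-465/44)·1 + (-20/11)·1 + 2·1 = 1 ✓
b·c: (-465/44)·(-2/5) + (-20/11)·63/20 + 2·1 = 1/2 ✓
b·c²: (-465/44)·4/25 + (-20/11)·3969/400 + 2·1 = -3901/220 ≠ 1/3 ⇒ order 2.
b·Ac: (-20/11)·(-7/10) + 2·267/40 = 3217/220 ≠ 1/6

2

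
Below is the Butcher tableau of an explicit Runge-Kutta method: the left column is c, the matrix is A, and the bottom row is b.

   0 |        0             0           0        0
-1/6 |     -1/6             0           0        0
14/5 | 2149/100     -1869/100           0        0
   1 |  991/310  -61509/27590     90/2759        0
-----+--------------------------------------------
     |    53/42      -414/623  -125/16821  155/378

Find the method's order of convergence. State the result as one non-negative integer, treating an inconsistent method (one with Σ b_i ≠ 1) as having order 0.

b = (53/42, -414/623, -125/16821, 155/378)
c = (0, -1/6, 14/5, 1)
Ac = (0, 0, 623/200, 287/620)
Σ b_i: 53/42·1 + (-414/623)·1 + (-125/16821)·1 + 155/378·1 = 1 ✓
b·c: (-414/623)·(-1/6) + (-125/16821)·14/5 + 155/378·1 = 1/2 ✓
b·c²: (-414/623)·1/36 + (-125/16821)·196/25 + 155/378·1 = 1/3 ✓
b·Ac: (-125/16821)·623/200 + 155/378·287/620 = 1/6 ✓
b·c³: (-414/623)·(-1/216) + (-125/16821)·2744/125 + 155/378·1 = 1/4 ✓
b·(c∘Ac): (-125/16821)·4361/500 + 155/378·287/620 = 1/8 ✓
b·Ac²: (-125/16821)·(-623/1200) + 155/378·721/3720 = 1/12 ✓
b·A²c: 155/378·63/620 = 1/24 ✓; 4 stages ⇒ order 4.

4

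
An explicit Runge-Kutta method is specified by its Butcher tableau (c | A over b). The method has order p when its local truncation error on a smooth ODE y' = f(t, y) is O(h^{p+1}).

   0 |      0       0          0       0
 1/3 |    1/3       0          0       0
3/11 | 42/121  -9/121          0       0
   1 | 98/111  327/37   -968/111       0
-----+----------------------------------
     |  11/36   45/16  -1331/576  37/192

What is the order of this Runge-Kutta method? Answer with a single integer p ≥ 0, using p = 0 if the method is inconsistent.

4

b = (11/36, 45/16, -1331/576, 37/192)
c = (0, 1/3, 3/11, 1)
Ac = (0, 0, -3/121, 21/37)
Σ b_i: 11/36·1 + 45/16·1 + (-1331/576)·1 + 37/192·1 = 1 ✓
b·c: 45/16·1/3 + (-1331/576)·3/11 + 37/192·1 = 1/2 ✓
b·c²: 45/16·1/9 + (-1331/576)·9/121 + 37/192·1 = 1/3 ✓
b·Ac: (-1331/576)·(-3/121) + 37/192·21/37 = 1/6 ✓
b·c³: 45/16·1/27 + (-1331/576)·27/1331 + 37/192·1 = 1/4 ✓
b·(c∘Ac): (-1331/576)·(-9/1331) + 37/192·21/37 = 1/8 ✓
b·Ac²: (-1331/576)·(-1/121) + 37/192·1/3 = 1/12 ✓
b·A²c: 37/192·8/37 = 1/24 ✓; 4 stages ⇒ order 4.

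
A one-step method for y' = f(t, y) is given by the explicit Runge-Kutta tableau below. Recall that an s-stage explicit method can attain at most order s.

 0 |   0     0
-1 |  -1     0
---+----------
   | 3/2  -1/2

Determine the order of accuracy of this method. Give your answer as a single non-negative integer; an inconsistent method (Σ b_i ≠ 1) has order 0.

b = (3/2, -1/2)
c = (0, -1)
Σ b_i: 3/2·1 + (-1/2)·1 = 1 ✓
b·c: (-1/2)·(-1) = 1/2 ✓; 2 stages ⇒ order 2.

2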